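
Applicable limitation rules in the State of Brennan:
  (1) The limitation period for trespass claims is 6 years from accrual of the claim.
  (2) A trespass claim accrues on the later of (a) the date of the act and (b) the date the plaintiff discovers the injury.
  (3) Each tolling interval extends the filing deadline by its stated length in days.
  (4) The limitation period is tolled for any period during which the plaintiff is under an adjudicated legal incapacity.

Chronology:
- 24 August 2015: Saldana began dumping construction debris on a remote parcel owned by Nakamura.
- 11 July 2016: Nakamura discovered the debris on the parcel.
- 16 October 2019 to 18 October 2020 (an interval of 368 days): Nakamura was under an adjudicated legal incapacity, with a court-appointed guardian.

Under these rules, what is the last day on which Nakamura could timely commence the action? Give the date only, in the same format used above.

The claim accrued on 11 July 2016 — the later of the 24 August 2015 act and the 11 July 2016 discovery.
Adding the 6 years base period to 11 July 2016 gives a deadline of 11 July 2022, before any tolling.
The plaintiff's legal incapacity from 16 October 2019 to 18 October 2020 tolled the period for 368 days, extending the deadline to 14 July 2023.

14 July 2023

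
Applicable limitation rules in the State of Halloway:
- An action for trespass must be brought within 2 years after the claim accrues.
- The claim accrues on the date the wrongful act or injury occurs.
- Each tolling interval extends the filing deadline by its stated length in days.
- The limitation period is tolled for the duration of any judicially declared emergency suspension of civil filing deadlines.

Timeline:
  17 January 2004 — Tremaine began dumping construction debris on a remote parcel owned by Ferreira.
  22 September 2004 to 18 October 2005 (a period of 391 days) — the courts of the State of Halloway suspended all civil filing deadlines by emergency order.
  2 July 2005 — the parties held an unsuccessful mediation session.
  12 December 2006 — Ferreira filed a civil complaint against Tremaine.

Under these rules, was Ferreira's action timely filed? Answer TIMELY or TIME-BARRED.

TIMELY

The limitation period began to run on 17 January 2004.
The untolled deadline — 2 years after 17 January 2004 — is 17 January 2006.
The period was tolled for 391 days by the emergency suspension of filing deadlines (22 September 2004 to 18 October 2005), pushing the deadline to 12 February 2007.
The other events in the timeline have no effect on the limitation period under the stated rules.
The 12 December 2006 filing precedes the 12 February 2007 deadline; the claim is timely.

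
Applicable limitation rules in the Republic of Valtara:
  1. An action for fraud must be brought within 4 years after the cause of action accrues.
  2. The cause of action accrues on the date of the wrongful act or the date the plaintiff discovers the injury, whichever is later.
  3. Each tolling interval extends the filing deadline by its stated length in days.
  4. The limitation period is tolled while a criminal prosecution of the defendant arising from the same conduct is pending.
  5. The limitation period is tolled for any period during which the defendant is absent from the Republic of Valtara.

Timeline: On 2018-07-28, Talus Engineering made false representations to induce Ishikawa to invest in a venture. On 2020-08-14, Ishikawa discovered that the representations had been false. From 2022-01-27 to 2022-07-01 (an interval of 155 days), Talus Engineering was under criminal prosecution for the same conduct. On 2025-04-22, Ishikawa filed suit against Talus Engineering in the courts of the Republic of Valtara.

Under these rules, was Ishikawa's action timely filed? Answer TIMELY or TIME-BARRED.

TIME-BARRED

The claim accrued on 2020-08-14 — the later of the 2018-07-28 act and the 2020-08-14 discovery.
Adding the 4 years base period to 2020-08-14 gives a deadline of 2024-08-14, before any tolling.
Because the pending criminal prosecution ran from 2022-01-27 to 2022-07-01, the deadline is extended by 155 days to 2025-01-16.
Ishikawa filed on 2025-04-22, after the 2025-01-16 deadline, so the action is time-barred.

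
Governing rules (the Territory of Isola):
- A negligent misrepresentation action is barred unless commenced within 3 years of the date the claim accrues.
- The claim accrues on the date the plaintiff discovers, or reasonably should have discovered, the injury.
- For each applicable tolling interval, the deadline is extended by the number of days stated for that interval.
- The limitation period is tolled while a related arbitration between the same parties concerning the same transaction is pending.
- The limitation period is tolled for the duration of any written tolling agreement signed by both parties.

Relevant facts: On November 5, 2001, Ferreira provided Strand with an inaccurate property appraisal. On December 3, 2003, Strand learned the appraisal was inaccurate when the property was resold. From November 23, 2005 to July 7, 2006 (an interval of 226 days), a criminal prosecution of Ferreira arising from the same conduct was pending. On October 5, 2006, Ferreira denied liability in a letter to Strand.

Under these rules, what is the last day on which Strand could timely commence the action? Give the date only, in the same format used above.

Under the discovery rule, the claim accrued on December 3, 2003, when Strand discovered the injury — not on the November 5, 2001 date of the underlying act.
Adding the 3 years base period to December 3, 2003 gives a deadline of December 3, 2006, before any tolling.
Although a criminal prosecution ran from November 23, 2005 to July 7, 2006, the stated rules do not make that a tolling event, so it is disregarded.
Nothing else in the chronology tolls or restarts the period.

December 3, 2006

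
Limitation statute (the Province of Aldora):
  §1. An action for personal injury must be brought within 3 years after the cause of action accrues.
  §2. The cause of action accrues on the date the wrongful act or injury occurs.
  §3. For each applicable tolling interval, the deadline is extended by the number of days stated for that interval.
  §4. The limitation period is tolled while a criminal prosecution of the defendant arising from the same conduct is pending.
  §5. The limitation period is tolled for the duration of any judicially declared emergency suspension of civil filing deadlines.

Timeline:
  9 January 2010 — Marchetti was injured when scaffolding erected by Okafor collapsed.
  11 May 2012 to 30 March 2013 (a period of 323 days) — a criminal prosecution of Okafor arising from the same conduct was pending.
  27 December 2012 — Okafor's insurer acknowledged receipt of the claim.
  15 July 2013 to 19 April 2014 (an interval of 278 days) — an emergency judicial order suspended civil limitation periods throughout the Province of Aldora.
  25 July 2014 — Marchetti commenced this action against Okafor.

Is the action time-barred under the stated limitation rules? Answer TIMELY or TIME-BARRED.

The limitation period began to run on 9 January 2010.
3 years from 9 January 2010 is 9 January 2013.
The pending criminal prosecution from 11 May 2012 to 30 March 2013 tolled the period for 323 days, extending the deadline to 28 November 2013.
The period was tolled for 278 days by the emergency suspension of filing deadlines (15 July 2013 to 19 April 2014), pushing the deadline to 2 September 2014.
None of the other events listed affects the running of the period under the stated rules.
Filing on 25 July 2014 beat the 2 September 2014 deadline — the action is timely.

TIMELY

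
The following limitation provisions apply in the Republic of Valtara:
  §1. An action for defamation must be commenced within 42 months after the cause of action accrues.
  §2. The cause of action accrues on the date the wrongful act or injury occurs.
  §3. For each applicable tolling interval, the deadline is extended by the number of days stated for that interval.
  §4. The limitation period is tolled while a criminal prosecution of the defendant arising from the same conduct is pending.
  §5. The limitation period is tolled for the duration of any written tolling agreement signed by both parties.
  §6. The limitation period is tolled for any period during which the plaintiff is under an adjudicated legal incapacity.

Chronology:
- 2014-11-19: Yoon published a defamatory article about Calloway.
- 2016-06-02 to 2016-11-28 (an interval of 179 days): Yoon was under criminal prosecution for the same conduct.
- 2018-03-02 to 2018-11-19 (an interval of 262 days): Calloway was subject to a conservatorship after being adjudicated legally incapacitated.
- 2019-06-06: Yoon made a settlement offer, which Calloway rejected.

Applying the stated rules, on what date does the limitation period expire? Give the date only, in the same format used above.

The limitation period began to run on 2014-11-19.
42 months from 2014-11-19 is 2018-05-19.
Because the pending criminal prosecution ran from 2016-06-02 to 2016-11-28, the deadline is extended by 179 days to 2018-11-14.
The plaintiff's legal incapacity from 2018-03-02 to 2018-11-19 tolled the period for 262 days, extending the deadline to 2019-08-03.
None of the other events listed affects the running of the period under the stated rules.

2019-08-03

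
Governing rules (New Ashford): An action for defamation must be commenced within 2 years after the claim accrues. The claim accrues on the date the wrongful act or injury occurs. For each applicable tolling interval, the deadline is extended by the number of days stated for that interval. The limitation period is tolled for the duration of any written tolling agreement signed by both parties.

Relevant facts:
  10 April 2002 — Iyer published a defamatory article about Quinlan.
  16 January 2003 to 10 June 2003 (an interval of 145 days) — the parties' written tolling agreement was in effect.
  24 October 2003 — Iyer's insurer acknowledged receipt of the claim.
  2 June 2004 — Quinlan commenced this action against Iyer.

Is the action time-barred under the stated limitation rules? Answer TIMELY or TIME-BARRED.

TIMELY

The claim accrued on 10 April 2002, when the wrongful act occurred.
The untolled deadline — 2 years after 10 April 2002 — is 10 April 2004.
Because the written tolling agreement ran from 16 January 2003 to 10 June 2003, the deadline is extended by 145 days to 2 September 2004.
The other events in the timeline have no effect on the limitation period under the stated rules.
The 2 June 2004 filing precedes the 2 September 2004 deadline; the claim is timely.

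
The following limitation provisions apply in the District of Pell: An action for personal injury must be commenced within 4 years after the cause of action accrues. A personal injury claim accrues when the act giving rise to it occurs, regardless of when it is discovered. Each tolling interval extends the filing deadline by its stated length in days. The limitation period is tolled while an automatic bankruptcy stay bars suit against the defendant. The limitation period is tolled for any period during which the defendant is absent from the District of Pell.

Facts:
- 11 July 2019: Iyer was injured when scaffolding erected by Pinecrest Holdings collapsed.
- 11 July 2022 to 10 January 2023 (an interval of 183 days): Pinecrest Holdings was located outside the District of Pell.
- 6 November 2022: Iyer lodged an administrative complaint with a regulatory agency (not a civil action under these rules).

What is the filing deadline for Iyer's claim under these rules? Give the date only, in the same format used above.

The limitation period began to run on 11 July 2019.
4 years from 11 July 2019 is 11 July 2023.
The defendant's absence from the jurisdiction from 11 July 2022 to 10 January 2023 tolled the period for 183 days, extending the deadline to 10 January 2024.
None of the other events listed affects the running of the period under the stated rules.

10 January 2024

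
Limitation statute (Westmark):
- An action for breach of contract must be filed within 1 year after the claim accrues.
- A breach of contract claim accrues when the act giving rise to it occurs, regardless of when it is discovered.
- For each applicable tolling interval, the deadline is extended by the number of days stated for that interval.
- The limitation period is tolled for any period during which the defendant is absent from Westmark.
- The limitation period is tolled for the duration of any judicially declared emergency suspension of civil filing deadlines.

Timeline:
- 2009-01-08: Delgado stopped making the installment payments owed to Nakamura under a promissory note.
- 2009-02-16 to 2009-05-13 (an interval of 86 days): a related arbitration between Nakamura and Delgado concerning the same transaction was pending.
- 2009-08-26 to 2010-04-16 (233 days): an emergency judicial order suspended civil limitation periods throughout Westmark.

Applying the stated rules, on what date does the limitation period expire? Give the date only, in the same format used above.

2010-08-29

The claim accrued on 2009-01-08, when the wrongful act occurred.
1 year from 2009-01-08 is 2010-01-08.
Because the emergency suspension of filing deadlines ran from 2009-08-26 to 2010-04-16, the deadline is extended by 233 days to 2010-08-29.
Although a pending arbitration ran from 2009-02-16 to 2009-05-13, the stated rules do not make that a tolling event, so it is disregarded.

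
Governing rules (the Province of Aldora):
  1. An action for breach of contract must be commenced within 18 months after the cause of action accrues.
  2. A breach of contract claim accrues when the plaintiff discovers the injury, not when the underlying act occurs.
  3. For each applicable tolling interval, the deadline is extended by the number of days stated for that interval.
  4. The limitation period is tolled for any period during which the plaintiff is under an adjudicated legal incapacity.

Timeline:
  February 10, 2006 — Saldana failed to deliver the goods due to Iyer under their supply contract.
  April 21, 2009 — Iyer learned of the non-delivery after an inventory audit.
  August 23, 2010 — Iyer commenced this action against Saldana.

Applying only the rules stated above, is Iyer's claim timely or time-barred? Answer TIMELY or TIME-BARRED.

TIMELY

Under the discovery rule, the claim accrued on April 21, 2009, when Iyer discovered the injury — not on the February 10, 2006 date of the underlying act.
The untolled deadline — 18 months after April 21, 2009 — is October 21, 2010.
The August 23, 2010 filing precedes the October 21, 2010 deadline; the claim is timely.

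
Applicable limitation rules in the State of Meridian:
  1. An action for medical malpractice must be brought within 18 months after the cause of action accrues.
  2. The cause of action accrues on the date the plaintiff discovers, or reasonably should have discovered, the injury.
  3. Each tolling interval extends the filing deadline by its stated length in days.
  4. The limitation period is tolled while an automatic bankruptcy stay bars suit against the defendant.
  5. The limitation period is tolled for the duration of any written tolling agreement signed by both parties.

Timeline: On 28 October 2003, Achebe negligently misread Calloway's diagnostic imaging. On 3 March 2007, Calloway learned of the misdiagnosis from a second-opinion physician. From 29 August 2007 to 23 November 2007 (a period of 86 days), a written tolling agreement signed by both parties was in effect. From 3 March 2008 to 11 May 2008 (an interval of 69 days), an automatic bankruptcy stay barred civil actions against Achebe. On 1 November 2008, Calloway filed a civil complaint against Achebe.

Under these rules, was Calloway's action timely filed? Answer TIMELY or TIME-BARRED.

Under the discovery rule, the claim accrued on 3 March 2007, when Calloway discovered the injury — not on the 28 October 2003 date of the underlying act.
Adding the 18 months base period to 3 March 2007 gives a deadline of 3 September 2008, before any tolling.
The written tolling agreement from 29 August 2007 to 23 November 2007 tolled the period for 86 days, extending the deadline to 28 November 2008.
Because the automatic bankruptcy stay ran from 3 March 2008 to 11 May 2008, the deadline is extended by 69 days to 5 February 2009.
The 1 November 2008 filing precedes the 5 February 2009 deadline; the claim is timely.

TIMELY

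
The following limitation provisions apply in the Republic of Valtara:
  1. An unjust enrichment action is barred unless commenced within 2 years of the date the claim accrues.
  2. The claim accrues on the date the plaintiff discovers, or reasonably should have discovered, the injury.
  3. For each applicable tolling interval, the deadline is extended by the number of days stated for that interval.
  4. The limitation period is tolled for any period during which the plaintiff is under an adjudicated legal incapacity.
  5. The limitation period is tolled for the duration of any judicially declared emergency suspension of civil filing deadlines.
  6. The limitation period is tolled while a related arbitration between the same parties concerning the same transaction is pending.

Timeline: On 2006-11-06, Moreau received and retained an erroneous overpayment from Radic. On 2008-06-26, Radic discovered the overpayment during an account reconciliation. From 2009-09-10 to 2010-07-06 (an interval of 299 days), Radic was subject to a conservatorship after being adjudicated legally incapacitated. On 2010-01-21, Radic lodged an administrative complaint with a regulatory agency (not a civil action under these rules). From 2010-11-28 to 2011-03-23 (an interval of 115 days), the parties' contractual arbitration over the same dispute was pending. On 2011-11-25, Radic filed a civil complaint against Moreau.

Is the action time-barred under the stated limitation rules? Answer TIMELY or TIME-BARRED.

TIME-BARRED

Accrual is tied to discovery, so the period began on 2008-06-26 rather than on 2006-11-06 when the act occurred.
2 years from 2008-06-26 is 2010-06-26.
The period was tolled for 299 days by the plaintiff's legal incapacity (2009-09-10 to 2010-07-06), pushing the deadline to 2011-04-21.
The period was tolled for 115 days by the pending related arbitration (2010-11-28 to 2011-03-23), pushing the deadline to 2011-08-14.
None of the other events listed affects the running of the period under the stated rules.
Filing on 2011-11-25 missed the 2011-08-14 deadline — the action is time-barred.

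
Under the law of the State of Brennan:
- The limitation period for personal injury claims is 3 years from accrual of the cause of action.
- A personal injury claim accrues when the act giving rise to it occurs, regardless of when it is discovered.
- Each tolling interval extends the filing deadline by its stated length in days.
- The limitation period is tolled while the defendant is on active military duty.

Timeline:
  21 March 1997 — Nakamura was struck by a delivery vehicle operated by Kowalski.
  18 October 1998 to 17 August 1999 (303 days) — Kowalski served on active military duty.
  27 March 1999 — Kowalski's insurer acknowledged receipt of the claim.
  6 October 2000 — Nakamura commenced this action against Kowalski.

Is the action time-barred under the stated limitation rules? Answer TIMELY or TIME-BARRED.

The cause of action accrued on 21 March 1997, the date of the act.
Adding the 3 years base period to 21 March 1997 gives a deadline of 21 March 2000, before any tolling.
Because the defendant's active military service ran from 18 October 1998 to 17 August 1999, the deadline is extended by 303 days to 18 January 2001.
The other events in the timeline have no effect on the limitation period under the stated rules.
Filing on 6 October 2000 beat the 18 January 2001 deadline — the action is timely.

TIMELY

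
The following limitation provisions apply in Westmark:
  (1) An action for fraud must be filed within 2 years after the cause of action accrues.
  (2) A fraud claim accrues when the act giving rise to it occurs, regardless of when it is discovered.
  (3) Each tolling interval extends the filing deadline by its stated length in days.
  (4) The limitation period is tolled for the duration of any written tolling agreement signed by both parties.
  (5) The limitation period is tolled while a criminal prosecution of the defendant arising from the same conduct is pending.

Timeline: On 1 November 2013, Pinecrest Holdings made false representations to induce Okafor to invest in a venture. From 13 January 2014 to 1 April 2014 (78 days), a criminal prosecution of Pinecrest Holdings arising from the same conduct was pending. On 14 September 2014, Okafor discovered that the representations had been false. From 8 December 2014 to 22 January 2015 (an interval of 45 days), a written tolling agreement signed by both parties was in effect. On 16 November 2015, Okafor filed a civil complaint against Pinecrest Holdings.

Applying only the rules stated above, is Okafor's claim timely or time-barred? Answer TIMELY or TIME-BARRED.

TIMELY

Accrual is governed by the date of the act, so the period began to run on 1 November 2013; the later discovery on 14 September 2014 is irrelevant under the stated rule.
The untolled deadline — 2 years after 1 November 2013 — is 1 November 2015.
The pending criminal prosecution from 13 January 2014 to 1 April 2014 tolled the period for 78 days, extending the deadline to 18 January 2016.
Because the written tolling agreement ran from 8 December 2014 to 22 January 2015, the deadline is extended by 45 days to 3 March 2016.
Filing on 16 November 2015 beat the 3 March 2016 deadline — the action is timely.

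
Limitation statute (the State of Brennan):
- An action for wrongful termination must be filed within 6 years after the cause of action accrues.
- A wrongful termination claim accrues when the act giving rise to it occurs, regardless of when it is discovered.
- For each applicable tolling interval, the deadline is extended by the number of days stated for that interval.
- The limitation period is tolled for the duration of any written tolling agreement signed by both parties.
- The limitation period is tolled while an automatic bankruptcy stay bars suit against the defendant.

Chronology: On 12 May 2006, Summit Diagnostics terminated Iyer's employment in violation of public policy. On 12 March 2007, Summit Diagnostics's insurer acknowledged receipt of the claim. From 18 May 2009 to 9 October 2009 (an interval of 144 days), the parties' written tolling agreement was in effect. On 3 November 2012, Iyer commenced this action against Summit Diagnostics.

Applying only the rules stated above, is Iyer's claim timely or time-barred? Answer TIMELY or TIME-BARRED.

The cause of action accrued on 12 May 2006, the date of the act.
6 years from 12 May 2006 is 12 May 2012.
Because the written tolling agreement ran from 18 May 2009 to 9 October 2009, the deadline is extended by 144 days to 3 October 2012.
The other events in the timeline have no effect on the limitation period under the stated rules.
Filing on 3 November 2012 missed the 3 October 2012 deadline — the action is time-barred.

TIME-BARRED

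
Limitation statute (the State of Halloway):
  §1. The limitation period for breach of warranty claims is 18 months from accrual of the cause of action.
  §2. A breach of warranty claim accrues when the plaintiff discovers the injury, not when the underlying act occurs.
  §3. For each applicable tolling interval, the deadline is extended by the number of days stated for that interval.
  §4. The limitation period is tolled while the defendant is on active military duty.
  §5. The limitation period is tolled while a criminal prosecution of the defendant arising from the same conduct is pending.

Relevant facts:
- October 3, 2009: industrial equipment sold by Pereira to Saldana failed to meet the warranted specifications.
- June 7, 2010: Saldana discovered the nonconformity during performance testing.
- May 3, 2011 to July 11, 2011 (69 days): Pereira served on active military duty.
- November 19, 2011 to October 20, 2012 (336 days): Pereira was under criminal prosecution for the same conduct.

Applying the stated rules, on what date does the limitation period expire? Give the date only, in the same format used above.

Accrual is tied to discovery, so the period began on June 7, 2010 rather than on October 3, 2009 when the act occurred.
The untolled deadline — 18 months after June 7, 2010 — is December 7, 2011.
The defendant's active military service from May 3, 2011 to July 11, 2011 tolled the period for 69 days, extending the deadline to February 14, 2012.
The pending criminal prosecution from November 19, 2011 to October 20, 2012 tolled the period for 336 days, extending the deadline to January 15, 2013.

January 15, 2013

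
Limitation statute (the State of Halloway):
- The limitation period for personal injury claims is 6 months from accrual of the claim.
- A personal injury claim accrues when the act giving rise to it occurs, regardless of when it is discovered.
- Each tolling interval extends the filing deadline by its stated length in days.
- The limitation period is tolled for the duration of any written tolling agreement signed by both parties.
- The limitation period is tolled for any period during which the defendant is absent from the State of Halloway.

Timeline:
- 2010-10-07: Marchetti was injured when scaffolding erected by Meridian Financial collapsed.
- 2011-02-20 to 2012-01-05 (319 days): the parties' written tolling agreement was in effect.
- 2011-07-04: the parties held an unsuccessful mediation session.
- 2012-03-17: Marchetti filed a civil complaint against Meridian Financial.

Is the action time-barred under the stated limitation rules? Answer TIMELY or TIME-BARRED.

TIME-BARRED

The limitation period began to run on 2010-10-07.
The untolled deadline — 6 months after 2010-10-07 — is 2011-04-07.
The written tolling agreement from 2011-02-20 to 2012-01-05 tolled the period for 319 days, extending the deadline to 2012-02-20.
Nothing else in the chronology tolls or restarts the period.
The 2012-03-17 filing falls after the 2012-02-20 deadline; the claim is time-barred.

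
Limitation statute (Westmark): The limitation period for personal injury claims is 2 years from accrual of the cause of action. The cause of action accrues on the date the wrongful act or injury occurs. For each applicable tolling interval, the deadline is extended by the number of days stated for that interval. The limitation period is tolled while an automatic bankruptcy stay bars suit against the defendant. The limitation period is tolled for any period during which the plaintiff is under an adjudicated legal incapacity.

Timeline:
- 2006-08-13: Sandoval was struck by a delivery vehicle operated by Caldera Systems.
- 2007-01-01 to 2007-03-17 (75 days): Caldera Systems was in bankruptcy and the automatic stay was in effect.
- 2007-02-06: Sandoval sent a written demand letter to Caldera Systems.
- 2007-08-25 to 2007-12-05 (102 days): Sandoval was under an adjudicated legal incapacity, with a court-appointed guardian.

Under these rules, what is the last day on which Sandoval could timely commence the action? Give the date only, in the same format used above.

2009-02-06

The limitation period began to run on 2006-08-13.
Adding the 2 years base period to 2006-08-13 gives a deadline of 2008-08-13, before any tolling.
Because the automatic bankruptcy stay ran from 2007-01-01 to 2007-03-17, the deadline is extended by 75 days to 2008-10-27.
The plaintiff's legal incapacity from 2007-08-25 to 2007-12-05 tolled the period for 102 days, extending the deadline to 2009-02-06.
The other events in the timeline have no effect on the limitation period under the stated rules.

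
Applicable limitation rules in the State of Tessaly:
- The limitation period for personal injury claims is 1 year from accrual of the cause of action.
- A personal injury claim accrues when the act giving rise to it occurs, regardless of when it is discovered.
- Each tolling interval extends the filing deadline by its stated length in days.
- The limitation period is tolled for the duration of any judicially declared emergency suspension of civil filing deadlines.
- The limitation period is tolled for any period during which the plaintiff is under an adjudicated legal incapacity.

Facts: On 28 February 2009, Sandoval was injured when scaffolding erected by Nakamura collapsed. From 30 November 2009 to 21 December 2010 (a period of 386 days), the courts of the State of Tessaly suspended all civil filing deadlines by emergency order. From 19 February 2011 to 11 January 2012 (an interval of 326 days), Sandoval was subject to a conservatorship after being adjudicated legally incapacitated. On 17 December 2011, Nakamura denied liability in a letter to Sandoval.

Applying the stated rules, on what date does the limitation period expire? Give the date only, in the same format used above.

The limitation period began to run on 28 February 2009.
1 year from 28 February 2009 is 28 February 2010.
Because the emergency suspension of filing deadlines ran from 30 November 2009 to 21 December 2010, the deadline is extended by 386 days to 21 March 2011.
Because the plaintiff's legal incapacity ran from 19 February 2011 to 11 January 2012, the deadline is extended by 326 days to 10 February 2012.
Nothing else in the chronology tolls or restarts the period.

10 February 2012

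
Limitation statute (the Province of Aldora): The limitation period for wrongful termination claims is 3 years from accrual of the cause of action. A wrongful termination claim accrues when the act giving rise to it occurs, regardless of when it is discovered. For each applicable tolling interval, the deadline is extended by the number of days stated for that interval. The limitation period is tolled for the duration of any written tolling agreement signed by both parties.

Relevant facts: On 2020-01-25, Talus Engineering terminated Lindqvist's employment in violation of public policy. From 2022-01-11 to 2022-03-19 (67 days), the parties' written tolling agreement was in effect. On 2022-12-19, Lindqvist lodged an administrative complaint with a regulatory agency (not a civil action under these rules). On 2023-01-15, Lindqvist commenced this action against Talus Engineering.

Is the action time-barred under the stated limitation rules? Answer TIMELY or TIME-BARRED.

TIMELY

The limitation period began to run on 2020-01-25.
The untolled deadline — 3 years after 2020-01-25 — is 2023-01-25.
Because the written tolling agreement ran from 2022-01-11 to 2022-03-19, the deadline is extended by 67 days to 2023-04-02.
The other events in the timeline have no effect on the limitation period under the stated rules.
Lindqvist filed on 2023-01-15, before the 2023-04-02 deadline, so the action is timely.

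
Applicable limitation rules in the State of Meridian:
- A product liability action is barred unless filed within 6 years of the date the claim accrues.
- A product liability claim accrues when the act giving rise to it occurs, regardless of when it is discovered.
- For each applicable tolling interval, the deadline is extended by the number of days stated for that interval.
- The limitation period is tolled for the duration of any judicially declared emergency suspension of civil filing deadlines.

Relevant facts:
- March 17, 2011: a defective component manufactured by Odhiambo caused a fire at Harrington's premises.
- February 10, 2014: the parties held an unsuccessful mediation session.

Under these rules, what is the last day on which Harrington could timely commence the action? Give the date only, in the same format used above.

The limitation period began to run on March 17, 2011.
Adding the 6 years base period to March 17, 2011 gives a deadline of March 17, 2017, before any tolling.
The other events in the timeline have no effect on the limitation period under the stated rules.

March 17, 2017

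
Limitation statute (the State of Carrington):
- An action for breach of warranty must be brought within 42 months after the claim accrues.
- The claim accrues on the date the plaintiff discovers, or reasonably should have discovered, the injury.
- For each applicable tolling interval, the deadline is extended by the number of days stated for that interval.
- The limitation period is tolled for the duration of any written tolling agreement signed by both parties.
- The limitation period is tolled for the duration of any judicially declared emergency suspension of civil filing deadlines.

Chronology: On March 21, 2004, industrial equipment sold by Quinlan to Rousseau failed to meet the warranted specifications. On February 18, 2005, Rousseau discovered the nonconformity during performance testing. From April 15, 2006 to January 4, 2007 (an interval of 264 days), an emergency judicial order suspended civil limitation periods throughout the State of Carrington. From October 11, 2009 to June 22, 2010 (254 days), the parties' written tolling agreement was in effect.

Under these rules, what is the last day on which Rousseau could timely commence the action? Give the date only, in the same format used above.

May 9, 2009

Accrual is tied to discovery, so the period began on February 18, 2005 rather than on March 21, 2004 when the act occurred.
42 months from February 18, 2005 is August 18, 2008.
Because the emergency suspension of filing deadlines ran from April 15, 2006 to January 4, 2007, the deadline is extended by 264 days to May 9, 2009.
The written tolling agreement from October 11, 2009 to June 22, 2010 began after the period had already run on May 9, 2009, so it has no tolling effect.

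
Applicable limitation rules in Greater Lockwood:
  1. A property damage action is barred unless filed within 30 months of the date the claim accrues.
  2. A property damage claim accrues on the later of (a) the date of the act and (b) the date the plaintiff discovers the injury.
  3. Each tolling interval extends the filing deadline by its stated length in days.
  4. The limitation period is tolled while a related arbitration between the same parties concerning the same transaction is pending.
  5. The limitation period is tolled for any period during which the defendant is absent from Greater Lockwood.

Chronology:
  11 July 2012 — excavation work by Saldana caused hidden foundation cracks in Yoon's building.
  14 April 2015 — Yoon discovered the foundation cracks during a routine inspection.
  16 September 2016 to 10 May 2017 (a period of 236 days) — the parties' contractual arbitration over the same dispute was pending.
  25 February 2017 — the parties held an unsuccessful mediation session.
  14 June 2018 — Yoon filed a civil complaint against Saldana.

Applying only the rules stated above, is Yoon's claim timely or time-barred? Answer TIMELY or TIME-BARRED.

Taking the later of the act (11 July 2012) and discovery (14 April 2015), the claim accrued on 14 April 2015.
30 months from 14 April 2015 is 14 October 2017.
The period was tolled for 236 days by the pending related arbitration (16 September 2016 to 10 May 2017), pushing the deadline to 7 June 2018.
Nothing else in the chronology tolls or restarts the period.
The 14 June 2018 filing falls after the 7 June 2018 deadline; the claim is time-barred.

TIME-BARRED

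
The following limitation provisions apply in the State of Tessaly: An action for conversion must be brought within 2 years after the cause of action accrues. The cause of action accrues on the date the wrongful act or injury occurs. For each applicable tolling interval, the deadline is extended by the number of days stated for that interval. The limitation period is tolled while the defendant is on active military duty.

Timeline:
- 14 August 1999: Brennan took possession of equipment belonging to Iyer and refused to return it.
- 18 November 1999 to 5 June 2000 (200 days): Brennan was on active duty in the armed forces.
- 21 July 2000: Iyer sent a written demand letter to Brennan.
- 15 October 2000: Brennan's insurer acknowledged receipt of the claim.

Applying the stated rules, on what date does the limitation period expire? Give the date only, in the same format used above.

The cause of action accrued on 14 August 1999, the date of the act.
The untolled deadline — 2 years after 14 August 1999 — is 14 August 2001.
The defendant's active military service from 18 November 1999 to 5 June 2000 tolled the period for 200 days, extending the deadline to 2 March 2002.
The other events in the timeline have no effect on the limitation period under the stated rules.

2 March 2002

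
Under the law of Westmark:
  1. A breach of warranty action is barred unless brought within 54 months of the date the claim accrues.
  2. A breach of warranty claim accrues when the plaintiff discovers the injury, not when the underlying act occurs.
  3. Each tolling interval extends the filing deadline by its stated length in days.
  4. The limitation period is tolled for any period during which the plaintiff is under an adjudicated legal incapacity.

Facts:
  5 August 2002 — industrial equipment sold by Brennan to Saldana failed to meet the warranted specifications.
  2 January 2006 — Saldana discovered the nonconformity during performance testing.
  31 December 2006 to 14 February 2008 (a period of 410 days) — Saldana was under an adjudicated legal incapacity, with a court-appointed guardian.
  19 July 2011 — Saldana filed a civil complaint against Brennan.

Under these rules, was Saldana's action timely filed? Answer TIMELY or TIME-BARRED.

TIMELY

Accrual is tied to discovery, so the period began on 2 January 2006 rather than on 5 August 2002 when the act occurred.
Adding the 54 months base period to 2 January 2006 gives a deadline of 2 July 2010, before any tolling.
Because the plaintiff's legal incapacity ran from 31 December 2006 to 14 February 2008, the deadline is extended by 410 days to 16 August 2011.
The 19 July 2011 filing precedes the 16 August 2011 deadline; the claim is timely.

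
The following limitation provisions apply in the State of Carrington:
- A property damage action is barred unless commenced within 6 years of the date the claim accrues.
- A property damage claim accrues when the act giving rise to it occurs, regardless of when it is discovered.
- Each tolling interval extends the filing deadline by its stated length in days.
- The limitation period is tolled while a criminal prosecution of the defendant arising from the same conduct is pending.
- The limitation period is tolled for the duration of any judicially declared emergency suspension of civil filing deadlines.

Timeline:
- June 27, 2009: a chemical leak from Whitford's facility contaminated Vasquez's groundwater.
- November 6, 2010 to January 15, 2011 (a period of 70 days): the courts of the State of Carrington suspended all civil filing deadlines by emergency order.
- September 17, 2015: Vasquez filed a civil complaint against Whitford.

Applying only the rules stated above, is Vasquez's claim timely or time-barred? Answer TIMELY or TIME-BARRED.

TIME-BARRED

The claim accrued on June 27, 2009, the date of the act.
Adding the 6 years base period to June 27, 2009 gives a deadline of June 27, 2015, before any tolling.
Because the emergency suspension of filing deadlines ran from November 6, 2010 to January 15, 2011, the deadline is extended by 70 days to September 5, 2015.
Filing on September 17, 2015 missed the September 5, 2015 deadline — the action is time-barred.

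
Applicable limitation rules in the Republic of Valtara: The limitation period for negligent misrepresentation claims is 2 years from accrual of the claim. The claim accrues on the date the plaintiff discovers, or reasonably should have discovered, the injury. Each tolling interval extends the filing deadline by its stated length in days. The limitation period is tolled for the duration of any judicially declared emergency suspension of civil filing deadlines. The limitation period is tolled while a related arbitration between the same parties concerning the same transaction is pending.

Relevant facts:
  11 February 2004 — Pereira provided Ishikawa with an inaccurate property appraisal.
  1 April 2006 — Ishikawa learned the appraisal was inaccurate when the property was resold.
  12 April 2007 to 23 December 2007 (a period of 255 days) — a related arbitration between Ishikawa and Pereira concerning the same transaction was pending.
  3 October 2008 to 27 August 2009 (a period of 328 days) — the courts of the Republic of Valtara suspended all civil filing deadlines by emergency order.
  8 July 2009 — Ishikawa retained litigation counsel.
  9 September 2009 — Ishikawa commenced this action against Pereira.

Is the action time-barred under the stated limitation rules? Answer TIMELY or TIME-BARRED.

Accrual is tied to discovery, so the period began on 1 April 2006 rather than on 11 February 2004 when the act occurred.
The untolled deadline — 2 years after 1 April 2006 — is 1 April 2008.
The pending related arbitration from 12 April 2007 to 23 December 2007 tolled the period for 255 days, extending the deadline to 12 December 2008.
Because the emergency suspension of filing deadlines ran from 3 October 2008 to 27 August 2009, the deadline is extended by 328 days to 5 November 2009.
The other events in the timeline have no effect on the limitation period under the stated rules.
Filing on 9 September 2009 beat the 5 November 2009 deadline — the action is timely.

TIMELY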